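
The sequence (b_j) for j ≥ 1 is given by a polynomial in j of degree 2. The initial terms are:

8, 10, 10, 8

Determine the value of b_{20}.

1st diffs: 2, 0, -2.
2nd diffs: -2, -2 (constant).
Newton forward-difference form: b_j = 8 + 2·C(j-1,1) + (-2)·C(j-1,2).
At j = 20: j-1 = 19, so b_{20} = 8 + 38 - 342 = -296.

-296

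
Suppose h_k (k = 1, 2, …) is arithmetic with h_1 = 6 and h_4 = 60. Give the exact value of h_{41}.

Common difference d = (60 - 6) / (4 - 1) = 18.
h_k = 6 + (k - 1)·18.
h_{41} = 6 + 40·18 = 726.

726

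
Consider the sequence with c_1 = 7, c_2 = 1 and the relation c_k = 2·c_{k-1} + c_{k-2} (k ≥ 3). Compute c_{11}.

Iterate the recurrence:
c_3 = 9  c_4 = 19  c_5 = 47  c_6 = 113  c_7 = 273  c_8 = 659  c_9 = 1591  c_{10} = 3841  c_{11} = 9273.

9273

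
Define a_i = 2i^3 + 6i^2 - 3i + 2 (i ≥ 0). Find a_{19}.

15829

a_{19} = 2·19^3 + 6·19^2 - 3·19 + 2 = 15829.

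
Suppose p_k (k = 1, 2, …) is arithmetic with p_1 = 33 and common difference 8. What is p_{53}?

449

p_k = 33 + (k - 1)·8.
p_{53} = 33 + 52·8 = 449.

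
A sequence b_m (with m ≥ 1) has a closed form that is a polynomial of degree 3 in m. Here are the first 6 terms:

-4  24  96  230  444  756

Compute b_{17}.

15804

1st diffs: 28, 72, 134, 214, 312.
2nd diffs: 44, 62, 80, 98.
3rd diffs: 18, 18, 18 (constant).
Newton forward-difference form: b_m = -4 + 28·C(m-1,1) + 44·C(m-1,2) + 18·C(m-1,3).
At m = 17: m-1 = 16, so b_{17} = -4 + 448 + 5280 + 10080 = 15804.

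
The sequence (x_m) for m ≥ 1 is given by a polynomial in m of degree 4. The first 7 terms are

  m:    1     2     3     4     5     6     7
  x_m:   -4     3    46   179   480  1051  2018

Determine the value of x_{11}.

13206

1st diffs: 7, 43, 133, 301, 571, 967.
2nd diffs: 36, 90, 168, 270, 396.
3rd diffs: 54, 78, 102, 126.
4th diffs: 24, 24, 24 (constant).
So x_m = m^4 - m^3 - m^2 + 2m - 5.
Evaluating at m = 11 gives x_{11} = 13206.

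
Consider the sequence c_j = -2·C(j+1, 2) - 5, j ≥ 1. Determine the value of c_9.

C(10, 2) = 45, so c_9 = -95.

-95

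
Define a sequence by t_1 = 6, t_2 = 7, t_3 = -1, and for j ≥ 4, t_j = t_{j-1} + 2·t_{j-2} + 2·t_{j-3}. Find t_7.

t_4 = 25;  t_5 = 37;  t_6 = 85;  t_7 = 209.

209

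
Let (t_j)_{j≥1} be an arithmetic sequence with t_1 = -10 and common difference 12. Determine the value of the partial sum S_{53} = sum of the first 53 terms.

t_j = -10 + (j - 1)·12.
t_{53} = 614; S = 53·(-10 + 614)/2 = 16006.

16006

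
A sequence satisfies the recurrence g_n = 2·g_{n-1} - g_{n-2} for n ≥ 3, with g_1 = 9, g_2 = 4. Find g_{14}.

-56

Applying the relation repeatedly:
g_3 = -1  g_4 = -6  g_5 = -11  …  g_{11} = -41  g_{12} = -46  g_{13} = -51  g_{14} = -56.
(Characteristic roots are 1 and 1.)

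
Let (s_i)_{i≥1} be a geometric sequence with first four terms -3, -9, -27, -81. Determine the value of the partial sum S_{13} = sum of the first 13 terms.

-2391483

Common ratio r = 3.
s_i = (-3)·3^(i-1).
S = (-3)·(3^13 - 1)/(3 - 1) = (-3)·(1594323 - 1)/(2) = -2391483.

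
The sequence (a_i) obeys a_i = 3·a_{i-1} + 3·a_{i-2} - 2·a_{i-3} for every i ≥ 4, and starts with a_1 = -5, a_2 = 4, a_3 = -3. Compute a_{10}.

a_4 = 13, a_5 = 22, a_6 = 111, a_7 = 373, a_8 = 1408, a_9 = 5121, a_{10} = 18841.

18841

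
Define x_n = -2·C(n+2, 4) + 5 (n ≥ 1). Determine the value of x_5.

C(7, 4) = 35, so x_5 = -65.

-65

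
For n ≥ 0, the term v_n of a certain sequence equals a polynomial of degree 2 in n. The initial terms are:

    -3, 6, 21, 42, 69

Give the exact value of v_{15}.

762

1st diffs: 9, 15, 21, 27.
2nd diffs: 6, 6, 6 (constant).
Newton forward-difference form: v_n = -3 + 9·C(n,1) + 6·C(n,2).
At n = 15: n = 15, so v_{15} = -3 + 135 + 630 = 762.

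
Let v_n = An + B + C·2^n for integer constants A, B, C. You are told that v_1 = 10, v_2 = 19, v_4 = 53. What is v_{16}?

131153

At n = 1, 2, 4: A + B + 2C = 10; 2A + B + 4C = 19; 4A + B + 16C = 53.
Subtracting the first from the second: A + 2C = 9.
Subtracting the second from the third: 2A + 12C = 34.
Solving: C = 2, A = 5, then B = 1.
So v_n = 5·n + 1 + 2·2^n; at n=16 this is 131153.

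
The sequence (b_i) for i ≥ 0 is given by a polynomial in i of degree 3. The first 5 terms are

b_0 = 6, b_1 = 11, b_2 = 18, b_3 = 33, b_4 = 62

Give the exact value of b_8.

438

1st diffs: 5, 7, 15, 29.
2nd diffs: 2, 8, 14.
3rd diffs: 6, 6 (constant).
Newton forward-difference form: b_i = 6 + 5·C(i,1) + 2·C(i,2) + 6·C(i,3).
At i = 8: i = 8, so b_8 = 6 + 40 + 56 + 336 = 438.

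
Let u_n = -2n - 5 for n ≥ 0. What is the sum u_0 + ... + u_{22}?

Over n = 0..22: Σn = 253.
Total = (-2)·253 + (-5)·23 = -621.

-621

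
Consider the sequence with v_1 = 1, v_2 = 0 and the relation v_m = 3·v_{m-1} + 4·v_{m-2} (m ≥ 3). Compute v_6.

Applying the relation repeatedly:
v_3 = 4  v_4 = 12  v_5 = 52  v_6 = 204.
(Characteristic roots are 4 and -1.)

204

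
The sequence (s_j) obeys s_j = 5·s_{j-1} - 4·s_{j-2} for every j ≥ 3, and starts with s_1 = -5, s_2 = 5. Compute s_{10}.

873805

s_3 = 45; s_4 = 205; s_5 = 845; s_6 = 3405; s_7 = 13645; s_8 = 54605; s_9 = 218445; s_{10} = 873805.
(Characteristic roots are 4 and 1.)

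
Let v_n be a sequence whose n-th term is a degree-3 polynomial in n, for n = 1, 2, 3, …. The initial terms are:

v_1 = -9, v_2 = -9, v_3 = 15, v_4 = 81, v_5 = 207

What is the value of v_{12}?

4281

1st diffs: 0, 24, 66, 126.
2nd diffs: 24, 42, 60.
3rd diffs: 18, 18 (constant).
Newton forward-difference form: v_n = -9 + 24·C(n-1,2) + 18·C(n-1,3).
At n = 12: n-1 = 11, so v_{12} = -9 + 1320 + 2970 = 4281.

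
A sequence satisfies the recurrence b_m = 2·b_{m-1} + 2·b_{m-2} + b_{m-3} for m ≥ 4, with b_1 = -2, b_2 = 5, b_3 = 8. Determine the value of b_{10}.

12480

Applying the relation repeatedly:
b_4 = 24  b_5 = 69  b_6 = 194  b_7 = 550  b_8 = 1557  b_9 = 4408  b_{10} = 12480.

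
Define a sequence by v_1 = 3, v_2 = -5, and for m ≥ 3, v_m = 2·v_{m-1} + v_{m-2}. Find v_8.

Applying the relation repeatedly:
v_3 = -7; v_4 = -19; v_5 = -45; v_6 = -109; v_7 = -263; v_8 = -635.

-635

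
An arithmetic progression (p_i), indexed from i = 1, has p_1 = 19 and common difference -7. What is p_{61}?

p_i = 19 + (i - 1)·(-7).
p_{61} = 19 + 60·(-7) = -401.

-401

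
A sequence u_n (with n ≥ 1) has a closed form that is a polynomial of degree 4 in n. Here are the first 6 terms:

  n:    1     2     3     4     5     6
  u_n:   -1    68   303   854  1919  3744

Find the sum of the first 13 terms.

221871

1st diffs: 69, 235, 551, 1065, 1825.
2nd diffs: 166, 316, 514, 760.
3rd diffs: 150, 198, 246.
4th diffs: 48, 48 (constant).
So u_n = 2n^4 + 5n^3 + 3n^2 - 5n - 6.
Continuing: …, 6623, 10898, 16959, 25244, …, u_{13} = 68543.
Summing n = 1..13 (13 terms) gives 221871.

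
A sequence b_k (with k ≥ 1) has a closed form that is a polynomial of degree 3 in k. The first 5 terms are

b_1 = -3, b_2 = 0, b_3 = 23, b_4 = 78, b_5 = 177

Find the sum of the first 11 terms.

1st diffs: 3, 23, 55, 99.
2nd diffs: 20, 32, 44.
3rd diffs: 12, 12 (constant).
So b_k = 2k^3 - 2k^2 - 5k + 2.
Continuing: …, 332, 555, 858, 1253, …, b_{11} = 2367.
Summing k = 1..11 (11 terms) gives 7392.

7392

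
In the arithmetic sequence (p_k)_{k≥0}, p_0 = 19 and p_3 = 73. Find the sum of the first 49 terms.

Common difference d = (73 - 19) / (3 - 0) = 18.
p_k = 19 + (k - 0)·18.
p_{48} = 883; S = 49·(19 + 883)/2 = 22099.

22099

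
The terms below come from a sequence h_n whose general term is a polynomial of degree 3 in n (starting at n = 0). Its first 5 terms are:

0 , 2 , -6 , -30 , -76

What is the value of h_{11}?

1st diffs: 2, -8, -24, -46.
2nd diffs: -10, -16, -22.
3rd diffs: -6, -6 (constant).
Newton forward-difference form: h_n = 2·C(n,1) + (-10)·C(n,2) + (-6)·C(n,3).
At n = 11: n = 11, so h_{11} = 22 - 550 - 990 = -1518.

-1518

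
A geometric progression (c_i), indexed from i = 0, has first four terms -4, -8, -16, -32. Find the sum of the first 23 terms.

Common ratio r = 2.
c_i = (-4)·2^(i-0).
S = (-4)·(2^23 - 1)/(2 - 1) = (-4)·(8388608 - 1)/(1) = -33554428.

-33554428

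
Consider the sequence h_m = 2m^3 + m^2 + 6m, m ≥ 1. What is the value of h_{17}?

10217

h_{17} = 2·17^3 + 1·17^2 + 6·17 = 10217.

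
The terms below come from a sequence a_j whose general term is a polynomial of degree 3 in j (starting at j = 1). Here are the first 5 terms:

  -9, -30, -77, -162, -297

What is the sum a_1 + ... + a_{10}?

-6675

1st diffs: -21, -47, -85, -135.
2nd diffs: -26, -38, -50.
3rd diffs: -12, -12 (constant).
So a_j = -2j^3 - j^2 - 4j - 2.
Continuing: …, -494, -765, -1122, -1577, …, a_{10} = -2142.
Summing j = 1..10 (10 terms) gives -6675.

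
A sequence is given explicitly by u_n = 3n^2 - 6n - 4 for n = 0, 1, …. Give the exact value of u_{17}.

u_{17} = 3·17^2 - 6·17 - 4 = 761.

761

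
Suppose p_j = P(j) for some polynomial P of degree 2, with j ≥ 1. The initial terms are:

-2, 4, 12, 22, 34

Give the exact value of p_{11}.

1st diffs: 6, 8, 10, 12.
2nd diffs: 2, 2, 2 (constant).
Newton forward-difference form: p_j = -2 + 6·C(j-1,1) + 2·C(j-1,2).
At j = 11: j-1 = 10, so p_{11} = -2 + 60 + 90 = 148.

148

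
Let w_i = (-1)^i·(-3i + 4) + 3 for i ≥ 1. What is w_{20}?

-53

(-1)^20 = 1; -3i + 4 at i=20 is -56; so w_{20} = -53.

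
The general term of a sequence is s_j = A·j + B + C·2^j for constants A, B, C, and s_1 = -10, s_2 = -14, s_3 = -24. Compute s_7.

Plug in j = 1, 2, 3: A + B + 2C = -10; 2A + B + 4C = -14; 3A + B + 8C = -24.
Subtracting the first from the second: A + 2C = -4.
Subtracting the second from the third: A + 4C = -10.
Solving: C = -3, A = 2, then B = -6.
Hence s_7 = 2·7 + (-6) + (-3)·128 = -376.

-376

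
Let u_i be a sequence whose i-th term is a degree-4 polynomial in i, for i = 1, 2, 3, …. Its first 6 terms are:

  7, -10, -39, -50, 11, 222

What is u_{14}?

24590

1st diffs: -17, -29, -11, 61, 211.
2nd diffs: -12, 18, 72, 150.
3rd diffs: 30, 54, 78.
4th diffs: 24, 24 (constant).
So u_i = i^4 - 5i^3 - i^2 + 6i + 6.
Evaluating at i = 14 gives u_{14} = 24590.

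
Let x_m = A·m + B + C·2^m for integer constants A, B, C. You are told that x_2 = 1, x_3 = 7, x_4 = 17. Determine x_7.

135

Write the equations: 2A + B + 4C = 1; 3A + B + 8C = 7; 4A + B + 16C = 17.
Subtracting the first from the second: A + 4C = 6.
Subtracting the second from the third: A + 8C = 10.
Solving: C = 1, A = 2, then B = -7.
So x_m = 2·m + (-7) + 1·2^m; at m=7 this is 135.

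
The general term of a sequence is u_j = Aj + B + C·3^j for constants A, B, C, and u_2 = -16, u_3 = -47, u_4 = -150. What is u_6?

-1436

At j = 2, 3, 4: 2A + B + 9C = -16; 3A + B + 27C = -47; 4A + B + 81C = -150.
Subtracting the first from the second: A + 18C = -31.
Subtracting the second from the third: A + 54C = -103.
Solving: C = -2, A = 5, then B = -8.
Hence u_6 = 5·6 + (-8) + (-2)·729 = -1436.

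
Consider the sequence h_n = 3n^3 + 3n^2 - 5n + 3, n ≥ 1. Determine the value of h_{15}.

10728

h_{15} = 3·15^3 + 3·15^2 - 5·15 + 3 = 10728.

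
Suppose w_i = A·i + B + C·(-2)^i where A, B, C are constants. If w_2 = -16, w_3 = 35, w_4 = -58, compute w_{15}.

Write the equations: 2A + B + 4C = -16; 3A + B - 8C = 35; 4A + B + 16C = -58.
Subtracting the first from the second: A - 12C = 51.
Subtracting the second from the third: A + 24C = -93.
Solving: C = -4, A = 3, then B = -6.
Hence w_{15} = 3·15 + (-6) + (-4)·(-32768) = 131111.

131111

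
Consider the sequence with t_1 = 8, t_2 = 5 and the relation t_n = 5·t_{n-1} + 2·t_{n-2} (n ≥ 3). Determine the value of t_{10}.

5177015

Compute successive terms:
t_3 = 41  t_4 = 215  t_5 = 1157  t_6 = 6215  t_7 = 33389  t_8 = 179375  t_9 = 963653  t_{10} = 5177015.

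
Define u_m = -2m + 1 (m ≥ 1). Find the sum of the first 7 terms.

-49

Over m = 1..7: Σm = 28.
Total = (-2)·28 + (1)·7 = -49.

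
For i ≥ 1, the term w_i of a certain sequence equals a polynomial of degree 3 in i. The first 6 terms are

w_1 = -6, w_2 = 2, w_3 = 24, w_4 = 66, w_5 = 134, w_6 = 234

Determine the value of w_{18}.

1st diffs: 8, 22, 42, 68, 100.
2nd diffs: 14, 20, 26, 32.
3rd diffs: 6, 6, 6 (constant).
So w_i = i^3 + i^2 - 2i - 6.
Evaluating at i = 18 gives w_{18} = 6114.

6114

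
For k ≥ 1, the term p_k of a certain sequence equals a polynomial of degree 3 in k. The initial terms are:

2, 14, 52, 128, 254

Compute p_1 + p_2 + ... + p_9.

1st diffs: 12, 38, 76, 126.
2nd diffs: 26, 38, 50.
3rd diffs: 12, 12 (constant).
So p_k = 2k^3 + k^2 - 5k + 4.
Continuing: 442, 704, 1052, 1498.
Summing k = 1..9 (9 terms) gives 4146.

4146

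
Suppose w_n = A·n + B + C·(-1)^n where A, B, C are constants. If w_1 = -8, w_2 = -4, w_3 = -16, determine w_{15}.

Write the equations: A + B - C = -8; 2A + B + C = -4; 3A + B - C = -16.
Subtracting the first from the second: A + 2C = 4.
Subtracting the second from the third: A - 2C = -12.
Solving: C = 4, A = -4, then B = 0.
Therefore w_{15} = -60 + 0 + 4·(-1) = -64.

-64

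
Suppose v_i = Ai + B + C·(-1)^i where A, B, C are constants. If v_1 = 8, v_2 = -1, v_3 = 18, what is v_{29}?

The three given values yield: A + B - C = 8; 2A + B + C = -1; 3A + B - C = 18.
Subtracting the first from the second: A + 2C = -9.
Subtracting the second from the third: A - 2C = 19.
Solving: C = -7, A = 5, then B = -4.
Therefore v_{29} = 145 + (-4) + (-7)·(-1) = 148.

148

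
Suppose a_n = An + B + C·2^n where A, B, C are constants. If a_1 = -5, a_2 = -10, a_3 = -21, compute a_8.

Write the equations: A + B + 2C = -5; 2A + B + 4C = -10; 3A + B + 8C = -21.
Subtracting the first from the second: A + 2C = -5.
Subtracting the second from the third: A + 4C = -11.
Solving: C = -3, A = 1, then B = 0.
Hence a_8 = 1·8 + 0 + (-3)·256 = -760.

-760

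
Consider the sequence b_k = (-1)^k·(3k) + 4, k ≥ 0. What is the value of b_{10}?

(-1)^10 = 1; 3k at k=10 is 30; so b_{10} = 34.

34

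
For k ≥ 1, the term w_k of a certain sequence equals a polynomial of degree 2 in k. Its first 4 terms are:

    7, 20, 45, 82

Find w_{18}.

1860

1st diffs: 13, 25, 37.
2nd diffs: 12, 12 (constant).
So w_k = 6k^2 - 5k + 6.
Evaluating at k = 18 gives w_{18} = 1860.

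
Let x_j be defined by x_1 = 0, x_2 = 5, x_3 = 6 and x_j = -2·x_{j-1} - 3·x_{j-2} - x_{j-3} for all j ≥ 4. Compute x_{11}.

Compute successive terms:
x_4 = -27  x_5 = 31  x_6 = 13  x_7 = -92  x_8 = 114  x_9 = 35  x_{10} = -320  x_{11} = 421.

421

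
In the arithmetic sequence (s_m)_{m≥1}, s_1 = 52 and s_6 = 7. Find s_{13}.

-56

Common difference d = (7 - 52) / (6 - 1) = -9.
s_m = 52 + (m - 1)·(-9).
s_{13} = 52 + 12·(-9) = -56.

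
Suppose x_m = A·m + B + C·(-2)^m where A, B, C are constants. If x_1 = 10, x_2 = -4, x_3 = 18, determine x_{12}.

Plug in m = 1, 2, 3: A + B - 2C = 10; 2A + B + 4C = -4; 3A + B - 8C = 18.
Subtracting the first from the second: A + 6C = -14.
Subtracting the second from the third: A - 12C = 22.
Solving: C = -2, A = -2, then B = 8.
Hence x_{12} = -2·12 + 8 + (-2)·4096 = -8208.

-8208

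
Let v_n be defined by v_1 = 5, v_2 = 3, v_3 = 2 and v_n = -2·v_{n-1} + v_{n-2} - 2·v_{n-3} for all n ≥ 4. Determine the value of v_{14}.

-131251

v_4 = -11, v_5 = 18, v_6 = -51, …, v_{11} = 6982, v_{12} = -18563, v_{13} = 49362, v_{14} = -131251.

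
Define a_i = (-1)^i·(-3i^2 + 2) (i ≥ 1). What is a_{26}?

-2026

(-1)^26 = 1; -3i^2 + 2 at i=26 is -2026; so a_{26} = -2026.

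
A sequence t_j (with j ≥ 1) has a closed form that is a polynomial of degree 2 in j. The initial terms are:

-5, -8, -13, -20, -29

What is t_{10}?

1st diffs: -3, -5, -7, -9.
2nd diffs: -2, -2, -2 (constant).
Newton forward-difference form: t_j = -5 + (-3)·C(j-1,1) + (-2)·C(j-1,2).
At j = 10: j-1 = 9, so t_{10} = -5 - 27 - 72 = -104.

-104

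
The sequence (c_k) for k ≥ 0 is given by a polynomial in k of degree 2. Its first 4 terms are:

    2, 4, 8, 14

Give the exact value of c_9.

1st diffs: 2, 4, 6.
2nd diffs: 2, 2 (constant).
So c_k = k^2 + k + 2.
Evaluating at k = 9 gives c_9 = 92.

92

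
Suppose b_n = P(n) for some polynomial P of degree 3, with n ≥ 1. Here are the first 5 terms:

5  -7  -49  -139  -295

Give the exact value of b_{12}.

1st diffs: -12, -42, -90, -156.
2nd diffs: -30, -48, -66.
3rd diffs: -18, -18 (constant).
Newton forward-difference form: b_n = 5 + (-12)·C(n-1,1) + (-30)·C(n-1,2) + (-18)·C(n-1,3).
At n = 12: n-1 = 11, so b_{12} = 5 - 132 - 1650 - 2970 = -4747.

-4747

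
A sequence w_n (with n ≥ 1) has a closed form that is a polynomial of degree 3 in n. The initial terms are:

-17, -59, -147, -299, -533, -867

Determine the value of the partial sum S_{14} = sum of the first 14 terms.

-38822

1st diffs: -42, -88, -152, -234, -334.
2nd diffs: -46, -64, -82, -100.
3rd diffs: -18, -18, -18 (constant).
Newton forward-difference form: w_n = -17 + (-42)·C(n-1,1) + (-46)·C(n-1,2) + (-18)·C(n-1,3).
Continuing: …, -1319, -1907, -2649, -3563, …, w_{14} = -9299.
Summing n = 1..14 (14 terms) gives -38822.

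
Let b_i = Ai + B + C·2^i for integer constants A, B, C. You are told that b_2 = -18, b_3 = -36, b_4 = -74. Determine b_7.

-628

The three given values yield: 2A + B + 4C = -18; 3A + B + 8C = -36; 4A + B + 16C = -74.
Subtracting the first from the second: A + 4C = -18.
Subtracting the second from the third: A + 8C = -38.
Solving: C = -5, A = 2, then B = -2.
So b_i = 2·i + (-2) + (-5)·2^i; at i=7 this is -628.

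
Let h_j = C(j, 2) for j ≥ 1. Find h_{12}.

C(12, 2) = 66, so h_{12} = 66.

66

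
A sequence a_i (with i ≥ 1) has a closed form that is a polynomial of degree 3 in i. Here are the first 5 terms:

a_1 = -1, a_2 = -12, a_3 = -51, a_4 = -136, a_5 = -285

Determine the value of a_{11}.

-3531

1st diffs: -11, -39, -85, -149.
2nd diffs: -28, -46, -64.
3rd diffs: -18, -18 (constant).
So a_i = -3i^3 + 4i^2 - 2i.
Evaluating at i = 11 gives a_{11} = -3531.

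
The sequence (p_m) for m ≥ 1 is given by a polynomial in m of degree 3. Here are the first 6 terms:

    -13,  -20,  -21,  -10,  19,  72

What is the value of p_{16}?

3242

1st diffs: -7, -1, 11, 29, 53.
2nd diffs: 6, 12, 18, 24.
3rd diffs: 6, 6, 6 (constant).
So p_m = m^3 - 3m^2 - 5m - 6.
Evaluating at m = 16 gives p_{16} = 3242.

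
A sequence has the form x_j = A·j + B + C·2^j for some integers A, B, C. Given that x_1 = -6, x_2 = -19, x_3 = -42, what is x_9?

The three given values yield: A + B + 2C = -6; 2A + B + 4C = -19; 3A + B + 8C = -42.
Subtracting the first from the second: A + 2C = -13.
Subtracting the second from the third: A + 4C = -23.
Solving: C = -5, A = -3, then B = 7.
Hence x_9 = -3·9 + 7 + (-5)·512 = -2580.

-2580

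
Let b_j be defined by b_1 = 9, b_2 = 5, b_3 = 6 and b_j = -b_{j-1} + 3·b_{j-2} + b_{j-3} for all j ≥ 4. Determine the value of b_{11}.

Compute successive terms:
b_4 = 18, b_5 = 5, b_6 = 55, b_7 = -22, b_8 = 192, b_9 = -203, b_{10} = 757, b_{11} = -1174.

-1174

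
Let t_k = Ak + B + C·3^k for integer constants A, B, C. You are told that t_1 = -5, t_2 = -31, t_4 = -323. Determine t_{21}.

At k = 1, 2, 4: A + B + 3C = -5; 2A + B + 9C = -31; 4A + B + 81C = -323.
Subtracting the first from the second: A + 6C = -26.
Subtracting the second from the third: 2A + 72C = -292.
Solving: C = -4, A = -2, then B = 9.
So t_k = -2·k + 9 + (-4)·3^k; at k=21 this is -41841412845.

-41841412845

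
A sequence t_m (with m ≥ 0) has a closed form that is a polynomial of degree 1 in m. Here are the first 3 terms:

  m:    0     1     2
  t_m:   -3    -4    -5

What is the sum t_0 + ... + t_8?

-63

1st diffs: -1, -1 (constant).
So t_m = -m - 3.
Continuing: …, -6, -7, -8, -9, …, t_8 = -11.
Summing m = 0..8 (9 terms) gives -63.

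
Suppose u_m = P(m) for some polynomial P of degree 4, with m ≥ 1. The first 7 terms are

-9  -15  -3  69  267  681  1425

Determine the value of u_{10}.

7137

1st diffs: -6, 12, 72, 198, 414, 744.
2nd diffs: 18, 60, 126, 216, 330.
3rd diffs: 42, 66, 90, 114.
4th diffs: 24, 24, 24 (constant).
Newton forward-difference form: u_m = -9 + (-6)·C(m-1,1) + 18·C(m-1,2) + 42·C(m-1,3) + 24·C(m-1,4).
At m = 10: m-1 = 9, so u_{10} = -9 - 54 + 648 + 3528 + 3024 = 7137.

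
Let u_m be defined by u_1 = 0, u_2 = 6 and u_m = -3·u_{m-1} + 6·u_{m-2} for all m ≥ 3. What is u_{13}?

-50978970

u_3 = -18  u_4 = 90  u_5 = -378  …  u_{10} = 609930  u_{11} = -2666682  u_{12} = 11659626  u_{13} = -50978970.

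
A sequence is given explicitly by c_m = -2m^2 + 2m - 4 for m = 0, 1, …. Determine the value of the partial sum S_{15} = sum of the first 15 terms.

Over m = 0..14: Σm = 105, Σm² = 1015.
Total = (-2)·1015 + (2)·105 + (-4)·15 = -1880.

-1880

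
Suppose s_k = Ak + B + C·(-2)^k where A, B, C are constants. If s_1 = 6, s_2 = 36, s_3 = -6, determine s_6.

300

Write the equations: A + B - 2C = 6; 2A + B + 4C = 36; 3A + B - 8C = -6.
Subtracting the first from the second: A + 6C = 30.
Subtracting the second from the third: A - 12C = -42.
Solving: C = 4, A = 6, then B = 8.
Therefore s_6 = 36 + 8 + 4·64 = 300.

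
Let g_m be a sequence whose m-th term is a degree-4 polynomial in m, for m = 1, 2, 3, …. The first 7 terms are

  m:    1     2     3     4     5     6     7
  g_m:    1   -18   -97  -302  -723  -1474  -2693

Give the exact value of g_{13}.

-30587

1st diffs: -19, -79, -205, -421, -751, -1219.
2nd diffs: -60, -126, -216, -330, -468.
3rd diffs: -66, -90, -114, -138.
4th diffs: -24, -24, -24 (constant).
Newton forward-difference form: g_m = 1 + (-19)·C(m-1,1) + (-60)·C(m-1,2) + (-66)·C(m-1,3) + (-24)·C(m-1,4).
At m = 13: m-1 = 12, so g_{13} = 1 - 228 - 3960 - 14520 - 11880 = -30587.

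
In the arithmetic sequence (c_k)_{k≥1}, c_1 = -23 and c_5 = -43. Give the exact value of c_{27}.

Common difference d = (-43 - (-23)) / (5 - 1) = -5.
c_k = -23 + (k - 1)·(-5).
c_{27} = -23 + 26·(-5) = -153.

-153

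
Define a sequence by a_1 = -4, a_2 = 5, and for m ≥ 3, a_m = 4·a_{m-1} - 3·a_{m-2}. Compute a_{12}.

a_3 = 32, a_4 = 113, a_5 = 356, a_6 = 1085, a_7 = 3272, a_8 = 9833, a_9 = 29516, a_{10} = 88565, a_{11} = 265712, a_{12} = 797153.
(Characteristic roots are 3 and 1.)

797153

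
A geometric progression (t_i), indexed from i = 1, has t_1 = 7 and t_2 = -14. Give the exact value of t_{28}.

-939524096

Common ratio r = -2.
t_i = 7·(-2)^(i-1).
t_{28} = 7·(-2)^27 = -939524096.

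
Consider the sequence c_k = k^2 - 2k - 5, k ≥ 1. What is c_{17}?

c_{17} = 1·17^2 - 2·17 - 5 = 250.

250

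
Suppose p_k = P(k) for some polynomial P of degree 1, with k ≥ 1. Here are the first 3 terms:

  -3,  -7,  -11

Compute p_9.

-35

1st diffs: -4, -4 (constant).
So p_k = -4k + 1.
Evaluating at k = 9 gives p_9 = -35.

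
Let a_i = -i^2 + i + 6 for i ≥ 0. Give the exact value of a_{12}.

a_{12} = -1·12^2 + 1·12 + 6 = -126.

-126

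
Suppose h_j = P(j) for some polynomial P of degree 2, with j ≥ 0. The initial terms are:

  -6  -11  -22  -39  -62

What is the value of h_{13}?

1st diffs: -5, -11, -17, -23.
2nd diffs: -6, -6, -6 (constant).
So h_j = -3j^2 - 2j - 6.
Evaluating at j = 13 gives h_{13} = -539.

-539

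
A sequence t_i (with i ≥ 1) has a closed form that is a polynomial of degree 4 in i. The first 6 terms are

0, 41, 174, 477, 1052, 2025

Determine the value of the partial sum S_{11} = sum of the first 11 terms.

1st diffs: 41, 133, 303, 575, 973.
2nd diffs: 92, 170, 272, 398.
3rd diffs: 78, 102, 126.
4th diffs: 24, 24 (constant).
Newton forward-difference form: t_i = 41·C(i-1,1) + 92·C(i-1,2) + 78·C(i-1,3) + 24·C(i-1,4).
Continuing: …, 3546, 5789, 8952, 13257, …, t_{11} = 18950.
Summing i = 1..11 (11 terms) gives 54263.

54263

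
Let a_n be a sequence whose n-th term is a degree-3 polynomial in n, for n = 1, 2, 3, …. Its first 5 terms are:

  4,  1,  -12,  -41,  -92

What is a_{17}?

-4604

1st diffs: -3, -13, -29, -51.
2nd diffs: -10, -16, -22.
3rd diffs: -6, -6 (constant).
So a_n = -n^3 + n^2 + n + 3.
Evaluating at n = 17 gives a_{17} = -4604.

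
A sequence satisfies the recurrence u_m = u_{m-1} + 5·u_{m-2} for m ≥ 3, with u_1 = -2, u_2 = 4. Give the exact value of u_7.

Step forward from the initial values:
u_3 = -6;  u_4 = 14;  u_5 = -16;  u_6 = 54;  u_7 = -26.

-26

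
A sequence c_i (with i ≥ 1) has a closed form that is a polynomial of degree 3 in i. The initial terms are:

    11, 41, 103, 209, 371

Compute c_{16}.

1st diffs: 30, 62, 106, 162.
2nd diffs: 32, 44, 56.
3rd diffs: 12, 12 (constant).
Newton forward-difference form: c_i = 11 + 30·C(i-1,1) + 32·C(i-1,2) + 12·C(i-1,3).
At i = 16: i-1 = 15, so c_{16} = 11 + 450 + 3360 + 5460 = 9281.

9281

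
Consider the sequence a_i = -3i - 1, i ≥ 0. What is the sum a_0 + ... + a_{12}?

Over i = 0..12: Σi = 78.
Total = (-3)·78 + (-1)·13 = -247.

-247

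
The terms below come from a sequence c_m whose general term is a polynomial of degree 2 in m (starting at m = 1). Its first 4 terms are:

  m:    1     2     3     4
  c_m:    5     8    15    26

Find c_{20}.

1st diffs: 3, 7, 11.
2nd diffs: 4, 4 (constant).
Newton forward-difference form: c_m = 5 + 3·C(m-1,1) + 4·C(m-1,2).
At m = 20: m-1 = 19, so c_{20} = 5 + 57 + 684 = 746.

746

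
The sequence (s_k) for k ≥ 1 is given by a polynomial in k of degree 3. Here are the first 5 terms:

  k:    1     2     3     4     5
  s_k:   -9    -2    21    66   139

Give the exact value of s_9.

831

1st diffs: 7, 23, 45, 73.
2nd diffs: 16, 22, 28.
3rd diffs: 6, 6 (constant).
So s_k = k^3 + 2k^2 - 6k - 6.
Evaluating at k = 9 gives s_9 = 831.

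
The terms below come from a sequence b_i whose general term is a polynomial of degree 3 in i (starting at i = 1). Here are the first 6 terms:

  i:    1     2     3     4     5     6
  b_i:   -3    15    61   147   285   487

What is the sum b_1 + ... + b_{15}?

1st diffs: 18, 46, 86, 138, 202.
2nd diffs: 28, 40, 52, 64.
3rd diffs: 12, 12, 12 (constant).
So b_i = 2i^3 + 2i^2 - 2i - 5.
Continuing: …, 765, 1131, 1597, 2175, …, b_{15} = 7165.
Summing i = 1..15 (15 terms) gives 30965.

30965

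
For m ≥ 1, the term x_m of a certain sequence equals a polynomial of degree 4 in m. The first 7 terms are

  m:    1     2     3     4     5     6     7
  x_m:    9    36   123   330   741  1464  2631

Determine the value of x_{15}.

51711

1st diffs: 27, 87, 207, 411, 723, 1167.
2nd diffs: 60, 120, 204, 312, 444.
3rd diffs: 60, 84, 108, 132.
4th diffs: 24, 24, 24 (constant).
So x_m = m^4 + 5m^2 - 3m + 6.
Evaluating at m = 15 gives x_{15} = 51711.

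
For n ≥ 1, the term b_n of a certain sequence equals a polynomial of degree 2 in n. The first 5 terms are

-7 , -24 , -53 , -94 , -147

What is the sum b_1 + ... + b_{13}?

-4849

1st diffs: -17, -29, -41, -53.
2nd diffs: -12, -12, -12 (constant).
Newton forward-difference form: b_n = -7 + (-17)·C(n-1,1) + (-12)·C(n-1,2).
Continuing: …, -212, -289, -378, -479, …, b_{13} = -1003.
Summing n = 1..13 (13 terms) gives -4849.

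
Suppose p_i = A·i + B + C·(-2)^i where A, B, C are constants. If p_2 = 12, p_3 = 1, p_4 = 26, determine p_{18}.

262168

The three given values yield: 2A + B + 4C = 12; 3A + B - 8C = 1; 4A + B + 16C = 26.
Subtracting the first from the second: A - 12C = -11.
Subtracting the second from the third: A + 24C = 25.
Solving: C = 1, A = 1, then B = 6.
So p_i = 1·i + 6 + 1·(-2)^i; at i=18 this is 262168.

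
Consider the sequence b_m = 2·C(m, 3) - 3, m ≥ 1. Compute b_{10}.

237

C(10, 3) = 120, so b_{10} = 237.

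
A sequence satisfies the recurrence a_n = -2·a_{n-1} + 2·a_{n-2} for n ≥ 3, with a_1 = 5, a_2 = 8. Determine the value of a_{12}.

79296

Step forward from the initial values:
a_3 = -6  a_4 = 28  a_5 = -68  a_6 = 192  a_7 = -520  a_8 = 1424  a_9 = -3888  a_{10} = 10624  a_{11} = -29024  a_{12} = 79296.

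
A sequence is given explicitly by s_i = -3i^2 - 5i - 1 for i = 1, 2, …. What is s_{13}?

s_{13} = -3·13^2 - 5·13 - 1 = -573.

-573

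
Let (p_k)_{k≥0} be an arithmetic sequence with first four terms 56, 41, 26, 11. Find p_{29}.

-379

Common difference d = -15.
p_k = 56 + (k - 0)·(-15).
p_{29} = 56 + 29·(-15) = -379.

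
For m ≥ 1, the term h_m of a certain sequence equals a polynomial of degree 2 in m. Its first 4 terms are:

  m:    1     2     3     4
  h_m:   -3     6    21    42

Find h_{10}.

294

1st diffs: 9, 15, 21.
2nd diffs: 6, 6 (constant).
Newton forward-difference form: h_m = -3 + 9·C(m-1,1) + 6·C(m-1,2).
At m = 10: m-1 = 9, so h_{10} = -3 + 81 + 216 = 294.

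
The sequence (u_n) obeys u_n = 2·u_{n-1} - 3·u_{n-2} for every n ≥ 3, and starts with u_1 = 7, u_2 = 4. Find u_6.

Applying the relation repeatedly:
u_3 = -13, u_4 = -38, u_5 = -37, u_6 = 40.

40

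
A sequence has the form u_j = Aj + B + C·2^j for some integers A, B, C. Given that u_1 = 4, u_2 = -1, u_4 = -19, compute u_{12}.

Plug in j = 1, 2, 4: A + B + 2C = 4; 2A + B + 4C = -1; 4A + B + 16C = -19.
Subtracting the first from the second: A + 2C = -5.
Subtracting the second from the third: 2A + 12C = -18.
Solving: C = -1, A = -3, then B = 9.
Hence u_{12} = -3·12 + 9 + (-1)·4096 = -4123.

-4123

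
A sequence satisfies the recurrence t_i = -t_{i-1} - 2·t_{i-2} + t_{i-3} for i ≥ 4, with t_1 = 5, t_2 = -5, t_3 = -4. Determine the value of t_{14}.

t_4 = 19  t_5 = -16  t_6 = -26  …  t_{11} = -61  t_{12} = -674  t_{13} = 1094  t_{14} = 193.

193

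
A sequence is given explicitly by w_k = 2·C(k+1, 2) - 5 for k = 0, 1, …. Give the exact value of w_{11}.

C(12, 2) = 66, so w_{11} = 127.

127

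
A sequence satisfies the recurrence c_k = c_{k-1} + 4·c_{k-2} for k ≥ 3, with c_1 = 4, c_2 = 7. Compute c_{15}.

Iterate the recurrence:
c_3 = 23, c_4 = 51, c_5 = 143, …, c_{12} = 99987, c_{13} = 256559, c_{14} = 656507, c_{15} = 1682743.

1682743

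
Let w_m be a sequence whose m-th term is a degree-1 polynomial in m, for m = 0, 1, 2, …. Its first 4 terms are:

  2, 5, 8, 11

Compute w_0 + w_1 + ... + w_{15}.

1st diffs: 3, 3, 3 (constant).
So w_m = 3m + 2.
Continuing: …, 14, 17, 20, 23, …, w_{15} = 47.
Summing m = 0..15 (16 terms) gives 392.

392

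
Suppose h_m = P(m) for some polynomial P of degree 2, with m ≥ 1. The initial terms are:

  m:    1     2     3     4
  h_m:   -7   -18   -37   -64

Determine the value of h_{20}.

1st diffs: -11, -19, -27.
2nd diffs: -8, -8 (constant).
Newton forward-difference form: h_m = -7 + (-11)·C(m-1,1) + (-8)·C(m-1,2).
At m = 20: m-1 = 19, so h_{20} = -7 - 209 - 1368 = -1584.

-1584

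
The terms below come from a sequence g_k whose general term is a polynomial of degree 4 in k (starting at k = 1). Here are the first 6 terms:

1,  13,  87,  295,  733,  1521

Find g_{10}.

1st diffs: 12, 74, 208, 438, 788.
2nd diffs: 62, 134, 230, 350.
3rd diffs: 72, 96, 120.
4th diffs: 24, 24 (constant).
So g_k = k^4 + 2k^3 - 6k^2 + k + 3.
Evaluating at k = 10 gives g_{10} = 11413.

11413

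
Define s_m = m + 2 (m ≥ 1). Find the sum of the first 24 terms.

348

Over m = 1..24: Σm = 300.
Total = (1)·300 + (2)·24 = 348.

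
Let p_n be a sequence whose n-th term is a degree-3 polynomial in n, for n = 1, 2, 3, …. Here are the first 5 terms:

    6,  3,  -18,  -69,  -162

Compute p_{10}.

-1677

1st diffs: -3, -21, -51, -93.
2nd diffs: -18, -30, -42.
3rd diffs: -12, -12 (constant).
So p_n = -2n^3 + 3n^2 + 2n + 3.
Evaluating at n = 10 gives p_{10} = -1677.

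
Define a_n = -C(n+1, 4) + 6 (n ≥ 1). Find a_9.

C(10, 4) = 210, so a_9 = -204.

-204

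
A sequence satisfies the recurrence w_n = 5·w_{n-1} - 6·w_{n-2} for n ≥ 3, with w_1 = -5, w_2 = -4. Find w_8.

11714

w_3 = 10; w_4 = 74; w_5 = 310; w_6 = 1106; w_7 = 3670; w_8 = 11714.
(Characteristic roots are 3 and 2.)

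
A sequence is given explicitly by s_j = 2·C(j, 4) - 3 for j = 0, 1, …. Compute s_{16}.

C(16, 4) = 1820, so s_{16} = 3637.

3637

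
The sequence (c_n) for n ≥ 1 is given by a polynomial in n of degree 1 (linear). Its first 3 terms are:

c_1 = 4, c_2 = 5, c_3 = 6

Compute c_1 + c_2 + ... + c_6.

1st diffs: 1, 1 (constant).
So c_n = n + 3.
Continuing: 7, 8, 9.
Summing n = 1..6 (6 terms) gives 39.

39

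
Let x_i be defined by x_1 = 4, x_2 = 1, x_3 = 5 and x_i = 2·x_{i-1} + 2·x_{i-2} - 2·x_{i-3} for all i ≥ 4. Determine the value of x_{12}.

7560

x_4 = 4; x_5 = 16; x_6 = 30; x_7 = 84; x_8 = 196; x_9 = 500; x_{10} = 1224; x_{11} = 3056; x_{12} = 7560.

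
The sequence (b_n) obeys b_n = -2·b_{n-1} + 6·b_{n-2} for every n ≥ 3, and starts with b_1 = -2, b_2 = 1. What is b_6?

508

Iterate the recurrence:
b_3 = -14  b_4 = 34  b_5 = -152  b_6 = 508.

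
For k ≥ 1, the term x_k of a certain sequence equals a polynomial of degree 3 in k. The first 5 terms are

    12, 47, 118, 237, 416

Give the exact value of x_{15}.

8146

1st diffs: 35, 71, 119, 179.
2nd diffs: 36, 48, 60.
3rd diffs: 12, 12 (constant).
Newton forward-difference form: x_k = 12 + 35·C(k-1,1) + 36·C(k-1,2) + 12·C(k-1,3).
At k = 15: k-1 = 14, so x_{15} = 12 + 490 + 3276 + 4368 = 8146.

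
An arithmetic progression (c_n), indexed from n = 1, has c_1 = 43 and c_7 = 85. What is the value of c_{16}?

Common difference d = (85 - 43) / (7 - 1) = 7.
c_n = 43 + (n - 1)·7.
c_{16} = 43 + 15·7 = 148.

148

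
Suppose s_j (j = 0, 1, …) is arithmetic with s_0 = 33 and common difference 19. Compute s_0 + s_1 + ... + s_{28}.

s_j = 33 + (j - 0)·19.
s_{28} = 565; S = 29·(33 + 565)/2 = 8671.

8671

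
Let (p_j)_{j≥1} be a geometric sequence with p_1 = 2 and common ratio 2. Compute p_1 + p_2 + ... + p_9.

p_j = 2·2^(j-1).
S = 2·(2^9 - 1)/(2 - 1) = 2·(512 - 1)/(1) = 1022.

1022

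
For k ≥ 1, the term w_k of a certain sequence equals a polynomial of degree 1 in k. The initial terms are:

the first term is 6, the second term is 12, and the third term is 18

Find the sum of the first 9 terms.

1st diffs: 6, 6 (constant).
So w_k = 6k.
Continuing: …, 24, 30, 36, 42, …, w_9 = 54.
Summing k = 1..9 (9 terms) gives 270.

270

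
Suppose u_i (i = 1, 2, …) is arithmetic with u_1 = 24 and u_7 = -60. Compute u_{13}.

Common difference d = (-60 - 24) / (7 - 1) = -14.
u_i = 24 + (i - 1)·(-14).
u_{13} = 24 + 12·(-14) = -144.

-144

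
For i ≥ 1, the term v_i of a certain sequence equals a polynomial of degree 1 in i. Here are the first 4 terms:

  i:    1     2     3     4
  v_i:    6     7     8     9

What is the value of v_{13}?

18

1st diffs: 1, 1, 1 (constant).
So v_i = i + 5.
Evaluating at i = 13 gives v_{13} = 18.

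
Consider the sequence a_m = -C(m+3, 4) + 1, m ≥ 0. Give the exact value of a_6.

-125

C(9, 4) = 126, so a_6 = -125.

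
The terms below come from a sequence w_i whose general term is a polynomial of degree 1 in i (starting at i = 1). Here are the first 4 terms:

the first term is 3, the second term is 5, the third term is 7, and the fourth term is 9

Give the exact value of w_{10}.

21

1st diffs: 2, 2, 2 (constant).
So w_i = 2i + 1.
Evaluating at i = 10 gives w_{10} = 21.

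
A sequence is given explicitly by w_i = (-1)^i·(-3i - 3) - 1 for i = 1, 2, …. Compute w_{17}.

53

(-1)^17 = -1; -3i - 3 at i=17 is -54; so w_{17} = 53.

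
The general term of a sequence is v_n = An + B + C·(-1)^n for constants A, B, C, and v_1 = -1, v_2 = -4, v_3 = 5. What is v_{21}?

The three given values yield: A + B - C = -1; 2A + B + C = -4; 3A + B - C = 5.
Subtracting the first from the second: A + 2C = -3.
Subtracting the second from the third: A - 2C = 9.
Solving: C = -3, A = 3, then B = -7.
Therefore v_{21} = 63 + (-7) + (-3)·(-1) = 59.

59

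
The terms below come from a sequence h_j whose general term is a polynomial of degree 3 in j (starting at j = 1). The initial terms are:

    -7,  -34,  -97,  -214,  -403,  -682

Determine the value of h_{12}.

-5254

1st diffs: -27, -63, -117, -189, -279.
2nd diffs: -36, -54, -72, -90.
3rd diffs: -18, -18, -18 (constant).
Newton forward-difference form: h_j = -7 + (-27)·C(j-1,1) + (-36)·C(j-1,2) + (-18)·C(j-1,3).
At j = 12: j-1 = 11, so h_{12} = -7 - 297 - 1980 - 2970 = -5254.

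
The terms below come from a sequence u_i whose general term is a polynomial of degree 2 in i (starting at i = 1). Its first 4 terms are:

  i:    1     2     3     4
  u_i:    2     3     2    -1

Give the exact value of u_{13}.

-118

1st diffs: 1, -1, -3.
2nd diffs: -2, -2 (constant).
Newton forward-difference form: u_i = 2 + 1·C(i-1,1) + (-2)·C(i-1,2).
At i = 13: i-1 = 12, so u_{13} = 2 + 12 - 132 = -118.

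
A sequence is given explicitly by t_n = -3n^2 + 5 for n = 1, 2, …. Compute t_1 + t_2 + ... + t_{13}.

Over n = 1..13: Σn = 91, Σn² = 819.
Total = (-3)·819 + (5)·13 = -2392.

-2392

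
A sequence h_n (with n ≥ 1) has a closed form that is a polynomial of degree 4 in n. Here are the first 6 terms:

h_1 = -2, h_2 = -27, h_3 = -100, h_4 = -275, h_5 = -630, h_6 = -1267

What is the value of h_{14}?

1st diffs: -25, -73, -175, -355, -637.
2nd diffs: -48, -102, -180, -282.
3rd diffs: -54, -78, -102.
4th diffs: -24, -24 (constant).
Newton forward-difference form: h_n = -2 + (-25)·C(n-1,1) + (-48)·C(n-1,2) + (-54)·C(n-1,3) + (-24)·C(n-1,4).
At n = 14: n-1 = 13, so h_{14} = -2 - 325 - 3744 - 15444 - 17160 = -36675.

-36675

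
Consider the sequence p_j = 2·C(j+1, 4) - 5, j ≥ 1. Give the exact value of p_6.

C(7, 4) = 35, so p_6 = 65.

65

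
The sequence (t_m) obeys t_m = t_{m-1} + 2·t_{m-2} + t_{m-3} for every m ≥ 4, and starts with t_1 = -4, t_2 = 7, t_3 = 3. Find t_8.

256

Step forward from the initial values:
t_4 = 13;  t_5 = 26;  t_6 = 55;  t_7 = 120;  t_8 = 256.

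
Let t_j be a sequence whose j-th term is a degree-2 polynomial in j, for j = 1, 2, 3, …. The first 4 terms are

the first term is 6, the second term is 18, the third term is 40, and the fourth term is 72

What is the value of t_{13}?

1st diffs: 12, 22, 32.
2nd diffs: 10, 10 (constant).
Newton forward-difference form: t_j = 6 + 12·C(j-1,1) + 10·C(j-1,2).
At j = 13: j-1 = 12, so t_{13} = 6 + 144 + 660 = 810.

810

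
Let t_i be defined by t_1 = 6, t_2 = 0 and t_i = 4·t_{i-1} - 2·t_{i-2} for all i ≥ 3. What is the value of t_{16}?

Compute successive terms:
t_3 = -12  t_4 = -48  t_5 = -168  …  t_{13} = -3117696  t_{14} = -10644480  t_{15} = -36342528  t_{16} = -124081152.

-124081152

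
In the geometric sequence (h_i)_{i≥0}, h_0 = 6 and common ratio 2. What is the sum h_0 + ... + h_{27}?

h_i = 6·2^(i-0).
S = 6·(2^28 - 1)/(2 - 1) = 6·(268435456 - 1)/(1) = 1610612730.

1610612730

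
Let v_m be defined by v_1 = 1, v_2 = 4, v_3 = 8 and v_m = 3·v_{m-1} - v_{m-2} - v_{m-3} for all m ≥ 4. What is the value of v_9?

1513

Compute successive terms:
v_4 = 19  v_5 = 45  v_6 = 108  v_7 = 260  v_8 = 627  v_9 = 1513.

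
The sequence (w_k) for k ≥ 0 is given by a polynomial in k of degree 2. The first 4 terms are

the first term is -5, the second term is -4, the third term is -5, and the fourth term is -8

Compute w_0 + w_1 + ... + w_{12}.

-559

1st diffs: 1, -1, -3.
2nd diffs: -2, -2 (constant).
Newton forward-difference form: w_k = -5 + 1·C(k,1) + (-2)·C(k,2).
Continuing: …, -13, -20, -29, -40, …, w_{12} = -125.
Summing k = 0..12 (13 terms) gives -559.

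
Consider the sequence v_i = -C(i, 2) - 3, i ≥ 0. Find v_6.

-18

C(6, 2) = 15, so v_6 = -18.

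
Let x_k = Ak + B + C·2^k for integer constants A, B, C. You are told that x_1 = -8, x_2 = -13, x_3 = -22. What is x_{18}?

-524309

The three given values yield: A + B + 2C = -8; 2A + B + 4C = -13; 3A + B + 8C = -22.
Subtracting the first from the second: A + 2C = -5.
Subtracting the second from the third: A + 4C = -9.
Solving: C = -2, A = -1, then B = -3.
So x_k = -1·k + (-3) + (-2)·2^k; at k=18 this is -524309.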